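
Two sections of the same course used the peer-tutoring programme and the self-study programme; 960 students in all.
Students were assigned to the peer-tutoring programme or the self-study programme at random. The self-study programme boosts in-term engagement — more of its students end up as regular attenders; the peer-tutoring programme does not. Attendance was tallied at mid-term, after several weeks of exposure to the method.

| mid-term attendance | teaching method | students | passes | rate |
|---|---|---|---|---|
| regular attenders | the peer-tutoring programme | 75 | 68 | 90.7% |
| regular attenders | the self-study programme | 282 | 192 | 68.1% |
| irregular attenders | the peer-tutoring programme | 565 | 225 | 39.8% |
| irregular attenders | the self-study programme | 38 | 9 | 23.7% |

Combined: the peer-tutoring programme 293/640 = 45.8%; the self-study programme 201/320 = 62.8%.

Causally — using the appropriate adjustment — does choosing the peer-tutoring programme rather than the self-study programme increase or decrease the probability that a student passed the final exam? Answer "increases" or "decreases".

decreases

The stratified and pooled comparisons disagree (the peer-tutoring programme wins within each mid-term attendance; the self-study programme wins overall), so the answer turns on the causal role of mid-term attendance.
Because the teaching method influences mid-term attendance, mid-term attendance is a post-treatment mediator, not a confounder. Stratifying on it would bias the estimate; the causal effect is the crude pooled difference.
Pooled: the peer-tutoring programme 45.8% vs the self-study programme 62.8%; the self-study programme is higher overall.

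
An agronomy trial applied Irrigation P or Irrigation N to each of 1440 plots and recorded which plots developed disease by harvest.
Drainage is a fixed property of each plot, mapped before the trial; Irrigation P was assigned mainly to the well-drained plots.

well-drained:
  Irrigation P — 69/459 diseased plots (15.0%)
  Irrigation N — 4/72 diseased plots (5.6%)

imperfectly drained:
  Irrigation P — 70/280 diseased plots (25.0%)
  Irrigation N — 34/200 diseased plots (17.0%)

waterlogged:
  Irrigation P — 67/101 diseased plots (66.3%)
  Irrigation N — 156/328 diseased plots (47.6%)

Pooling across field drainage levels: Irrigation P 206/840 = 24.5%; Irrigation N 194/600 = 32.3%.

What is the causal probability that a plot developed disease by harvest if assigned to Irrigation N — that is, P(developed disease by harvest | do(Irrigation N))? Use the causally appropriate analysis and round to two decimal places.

Field drainage satisfies the back-door criterion: it is not a descendant of the irrigation, and it blocks the spurious path from irrigation to outcome. Adjusting for it (i.e., using the within-field drainage rates) gives the causal effect.
Standardising Irrigation N to the population field drainage mix: 0.369·4/72 + 0.333·34/200 + 0.298·156/328 = 0.219.

0.22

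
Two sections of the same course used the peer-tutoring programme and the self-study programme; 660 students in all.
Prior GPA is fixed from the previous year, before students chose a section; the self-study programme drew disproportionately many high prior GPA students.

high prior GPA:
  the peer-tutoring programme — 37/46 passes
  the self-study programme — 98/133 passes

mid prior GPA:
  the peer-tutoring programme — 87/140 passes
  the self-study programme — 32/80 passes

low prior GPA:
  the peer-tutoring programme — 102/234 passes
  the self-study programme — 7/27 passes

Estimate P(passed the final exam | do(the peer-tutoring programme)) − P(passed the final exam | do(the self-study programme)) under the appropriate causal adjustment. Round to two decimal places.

The stratified and pooled comparisons disagree (the peer-tutoring programme wins within each prior GPA band; the self-study programme wins overall), so the answer turns on the causal role of prior GPA band.
Prior GPA band differs across teaching methods for reasons unrelated to any effect of the teaching method itself, and it separately predicts the outcome — a classic confounder. We must compare within prior GPA band levels.
Adjusting over the population distribution of prior GPA band: 0.271·(0.804−0.737) + 0.333·(0.621−0.400) + 0.395·(0.436−0.259) = +0.162.

+0.16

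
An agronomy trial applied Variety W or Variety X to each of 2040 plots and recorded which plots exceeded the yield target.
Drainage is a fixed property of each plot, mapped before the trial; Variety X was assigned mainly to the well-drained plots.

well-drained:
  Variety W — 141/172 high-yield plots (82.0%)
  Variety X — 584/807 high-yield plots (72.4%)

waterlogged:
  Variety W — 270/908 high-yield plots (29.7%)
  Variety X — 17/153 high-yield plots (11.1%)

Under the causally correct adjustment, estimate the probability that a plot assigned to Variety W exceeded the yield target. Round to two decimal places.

0.55

Field drainage differs across varietys for reasons unrelated to any effect of the variety itself, and it separately predicts the outcome — a classic confounder. We must compare within field drainage levels.
Standardising Variety W to the population field drainage mix: 0.480·141/172 + 0.520·270/908 = 0.548.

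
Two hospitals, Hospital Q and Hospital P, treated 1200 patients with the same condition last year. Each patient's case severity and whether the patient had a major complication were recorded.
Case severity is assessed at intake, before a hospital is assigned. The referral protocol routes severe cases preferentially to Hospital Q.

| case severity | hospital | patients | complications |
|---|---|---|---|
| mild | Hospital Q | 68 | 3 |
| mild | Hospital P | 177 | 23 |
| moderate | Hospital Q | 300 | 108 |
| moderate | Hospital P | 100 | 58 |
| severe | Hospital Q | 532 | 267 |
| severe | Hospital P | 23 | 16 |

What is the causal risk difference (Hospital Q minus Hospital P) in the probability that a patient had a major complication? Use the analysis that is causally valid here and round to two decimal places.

-0.18

Hospital Q is lower inside every case severity stratum but Hospital P is lower in aggregate. Whether to stratify depends on how case severity relates to the hospital.
Case severity differs across hospitals for reasons unrelated to any effect of the hospital itself, and it separately predicts the outcome — a classic confounder. We must compare within case severity levels.
Adjusting over the population distribution of case severity: 0.204·(0.044−0.130) + 0.333·(0.360−0.580) + 0.463·(0.502−0.696) = -0.180.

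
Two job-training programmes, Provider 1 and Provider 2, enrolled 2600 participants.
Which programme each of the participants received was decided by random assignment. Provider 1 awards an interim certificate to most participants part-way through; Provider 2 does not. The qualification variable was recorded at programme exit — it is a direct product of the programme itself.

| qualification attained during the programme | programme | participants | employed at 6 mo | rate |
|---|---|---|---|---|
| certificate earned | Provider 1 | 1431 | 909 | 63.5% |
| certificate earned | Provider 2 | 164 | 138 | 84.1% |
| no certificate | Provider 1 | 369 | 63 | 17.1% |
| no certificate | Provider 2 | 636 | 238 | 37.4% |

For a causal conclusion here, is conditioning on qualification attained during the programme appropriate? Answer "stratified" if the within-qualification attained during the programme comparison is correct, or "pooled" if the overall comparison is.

pooled

Stratifying would compare programmes among participants the programmes themselves sorted into qualification attained during the programme groups — a form of selection on an intermediate. The unconditioned pooled rates give the total causal effect.
Pooled: Provider 1 54.0% vs Provider 2 47.0%; Provider 1 is higher overall.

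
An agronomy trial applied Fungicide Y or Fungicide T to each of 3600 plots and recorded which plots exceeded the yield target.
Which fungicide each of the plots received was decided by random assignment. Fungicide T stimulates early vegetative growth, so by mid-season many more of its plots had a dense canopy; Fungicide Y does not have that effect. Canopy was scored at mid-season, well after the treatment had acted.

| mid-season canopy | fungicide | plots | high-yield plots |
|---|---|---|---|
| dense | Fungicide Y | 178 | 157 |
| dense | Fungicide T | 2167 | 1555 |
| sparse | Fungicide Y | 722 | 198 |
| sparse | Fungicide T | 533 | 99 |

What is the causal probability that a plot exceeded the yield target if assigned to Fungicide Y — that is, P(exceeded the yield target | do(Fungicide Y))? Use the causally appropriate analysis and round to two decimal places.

0.39

The mid-season canopy-specific comparison favours Fungicide Y throughout, but the pooled figures favour Fungicide T. The question is whether to condition on mid-season canopy.
Mid-season canopy here is a post-treatment variable shaped by the fungicide; conditioning on it would introduce bias rather than remove it. The overall comparison is the causal one.
So P(outcome | do(Fungicide Y)) is just the pooled rate for Fungicide Y: 355/900 = 0.394.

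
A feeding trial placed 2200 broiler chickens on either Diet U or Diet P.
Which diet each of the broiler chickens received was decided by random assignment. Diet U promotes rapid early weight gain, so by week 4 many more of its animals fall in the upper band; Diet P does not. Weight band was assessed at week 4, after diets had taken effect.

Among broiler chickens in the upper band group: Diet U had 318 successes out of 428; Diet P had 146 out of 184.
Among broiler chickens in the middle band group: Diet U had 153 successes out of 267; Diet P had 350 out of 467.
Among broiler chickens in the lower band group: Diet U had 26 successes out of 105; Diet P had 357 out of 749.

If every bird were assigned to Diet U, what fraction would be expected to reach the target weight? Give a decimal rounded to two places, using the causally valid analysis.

Diet P is higher inside every week-4 weight band stratum but Diet U is higher in aggregate. Whether to stratify depends on how week-4 weight band relates to the diet.
Week-4 weight band lies on the pathway diet → week-4 weight band → outcome, so adjusting for it blocks the indirect effect. For the total causal effect of diet, use the unadjusted pooled rates.
So P(outcome | do(Diet U)) is just the pooled rate for Diet U: 497/800 = 0.621.

0.62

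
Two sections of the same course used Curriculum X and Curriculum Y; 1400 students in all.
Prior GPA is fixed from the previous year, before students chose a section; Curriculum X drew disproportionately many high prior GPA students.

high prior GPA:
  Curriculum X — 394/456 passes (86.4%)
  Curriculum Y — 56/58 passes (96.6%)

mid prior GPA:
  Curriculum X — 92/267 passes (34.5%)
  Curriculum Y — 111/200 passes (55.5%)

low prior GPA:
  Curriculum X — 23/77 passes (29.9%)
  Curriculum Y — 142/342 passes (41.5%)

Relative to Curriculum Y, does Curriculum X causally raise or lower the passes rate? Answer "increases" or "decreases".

decreases

Curriculum Y is higher inside every prior GPA band stratum but Curriculum X is higher in aggregate. Whether to stratify depends on how prior GPA band relates to the teaching method.
Here prior GPA band is a common cause — it drives both which teaching method a case falls under and the outcome. The crude comparison mixes populations; the stratum-specific rates are the causally relevant ones.
Within each level — high prior GPA: 86.4% vs 96.6%; mid prior GPA: 34.5% vs 55.5%; low prior GPA: 29.9% vs 41.5% — Curriculum Y is higher every time.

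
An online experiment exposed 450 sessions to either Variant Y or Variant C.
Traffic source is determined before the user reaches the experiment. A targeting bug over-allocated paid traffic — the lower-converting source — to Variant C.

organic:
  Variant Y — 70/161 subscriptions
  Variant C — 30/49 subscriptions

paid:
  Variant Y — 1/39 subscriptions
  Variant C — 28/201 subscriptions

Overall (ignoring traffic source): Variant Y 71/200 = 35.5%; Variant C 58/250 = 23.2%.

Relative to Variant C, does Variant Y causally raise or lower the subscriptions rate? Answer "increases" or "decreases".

decreases

Variant C is higher inside every traffic source stratum but Variant Y is higher in aggregate. Whether to stratify depends on how traffic source relates to the variant.
Traffic source satisfies the back-door criterion: it is not a descendant of the variant, and it blocks the spurious path from variant to outcome. Adjusting for it (i.e., using the within-traffic source rates) gives the causal effect.
Within each level — organic: 43.5% vs 61.2%; paid: 2.6% vs 13.9% — Variant C is higher every time.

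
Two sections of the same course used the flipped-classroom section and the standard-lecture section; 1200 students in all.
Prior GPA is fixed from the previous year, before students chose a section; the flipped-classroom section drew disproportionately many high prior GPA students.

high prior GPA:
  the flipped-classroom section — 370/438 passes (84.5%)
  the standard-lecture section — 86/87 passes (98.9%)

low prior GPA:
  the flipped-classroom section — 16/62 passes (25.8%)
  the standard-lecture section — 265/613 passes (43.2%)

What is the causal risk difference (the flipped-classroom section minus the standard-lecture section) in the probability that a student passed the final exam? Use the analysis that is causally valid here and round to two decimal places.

-0.16

The stratified and pooled comparisons disagree (the standard-lecture section wins within each prior GPA band; the flipped-classroom section wins overall), so the answer turns on the causal role of prior GPA band.
Prior GPA band is set before the teaching method has any effect — it is not caused by the teaching method — and it independently drives the outcome. That makes it a confounder, so the causal comparison is within prior GPA band levels.
Adjusting over the population distribution of prior GPA band: 0.438·(0.845−0.989) + 0.562·(0.258−0.432) = -0.161.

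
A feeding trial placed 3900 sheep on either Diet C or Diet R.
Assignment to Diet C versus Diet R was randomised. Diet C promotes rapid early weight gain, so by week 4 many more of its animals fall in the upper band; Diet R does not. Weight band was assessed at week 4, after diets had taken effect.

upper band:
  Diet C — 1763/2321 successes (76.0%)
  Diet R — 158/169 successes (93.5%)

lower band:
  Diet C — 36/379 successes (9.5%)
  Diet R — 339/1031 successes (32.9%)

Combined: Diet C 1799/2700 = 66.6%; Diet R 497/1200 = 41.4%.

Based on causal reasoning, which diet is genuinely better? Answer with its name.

Diet C

Diet R is higher inside every week-4 weight band stratum but Diet C is higher in aggregate. Whether to stratify depends on how week-4 weight band relates to the diet.
The distribution of week-4 weight band is itself part of what the diet does — it is an intermediate outcome. Holding it fixed would remove that part of the effect; the total effect is the pooled difference.
Pooled: Diet C 66.6% vs Diet R 41.4%; Diet C is higher overall.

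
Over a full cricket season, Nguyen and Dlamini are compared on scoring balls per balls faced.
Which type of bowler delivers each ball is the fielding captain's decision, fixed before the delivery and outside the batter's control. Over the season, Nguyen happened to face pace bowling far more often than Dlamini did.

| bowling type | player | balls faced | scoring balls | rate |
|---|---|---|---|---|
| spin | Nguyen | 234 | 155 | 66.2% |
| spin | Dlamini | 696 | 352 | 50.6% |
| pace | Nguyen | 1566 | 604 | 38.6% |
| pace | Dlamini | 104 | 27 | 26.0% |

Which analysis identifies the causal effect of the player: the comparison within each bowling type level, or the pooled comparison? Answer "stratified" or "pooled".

Bowling type satisfies the back-door criterion: it is not a descendant of the player, and it blocks the spurious path from player to outcome. Adjusting for it (i.e., using the within-bowling type rates) gives the causal effect.
Within each level — spin: 66.2% vs 50.6%; pace: 38.6% vs 26.0% — Nguyen is higher every time.

stratified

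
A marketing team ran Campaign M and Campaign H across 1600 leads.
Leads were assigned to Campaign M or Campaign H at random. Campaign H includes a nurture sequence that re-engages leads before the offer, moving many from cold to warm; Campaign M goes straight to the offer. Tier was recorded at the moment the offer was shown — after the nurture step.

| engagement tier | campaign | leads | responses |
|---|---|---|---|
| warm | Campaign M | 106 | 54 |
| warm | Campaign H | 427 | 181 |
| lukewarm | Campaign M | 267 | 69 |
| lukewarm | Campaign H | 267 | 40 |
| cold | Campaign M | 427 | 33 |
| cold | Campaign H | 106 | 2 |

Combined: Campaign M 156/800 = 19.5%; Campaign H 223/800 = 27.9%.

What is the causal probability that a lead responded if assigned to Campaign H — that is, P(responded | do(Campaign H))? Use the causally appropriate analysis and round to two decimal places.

Campaign M is higher inside every engagement tier stratum but Campaign H is higher in aggregate. Whether to stratify depends on how engagement tier relates to the campaign.
Engagement tier lies on the pathway campaign → engagement tier → outcome, so adjusting for it blocks the indirect effect. For the total causal effect of campaign, use the unadjusted pooled rates.
So P(outcome | do(Campaign H)) is just the pooled rate for Campaign H: 223/800 = 0.279.

0.28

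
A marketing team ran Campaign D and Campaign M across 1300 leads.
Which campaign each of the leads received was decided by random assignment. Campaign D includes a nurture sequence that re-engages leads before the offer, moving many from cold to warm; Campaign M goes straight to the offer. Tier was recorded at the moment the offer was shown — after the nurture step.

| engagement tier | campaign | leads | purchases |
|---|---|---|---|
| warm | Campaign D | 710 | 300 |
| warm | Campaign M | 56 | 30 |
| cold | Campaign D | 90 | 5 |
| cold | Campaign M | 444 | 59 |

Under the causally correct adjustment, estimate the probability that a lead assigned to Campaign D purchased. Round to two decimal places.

0.38

Within every engagement tier level Campaign M has the higher rate, yet pooled Campaign D does — Simpson's reversal.
Engagement tier lies on the pathway campaign → engagement tier → outcome, so adjusting for it blocks the indirect effect. For the total causal effect of campaign, use the unadjusted pooled rates.
So P(outcome | do(Campaign D)) is just the pooled rate for Campaign D: 305/800 = 0.381.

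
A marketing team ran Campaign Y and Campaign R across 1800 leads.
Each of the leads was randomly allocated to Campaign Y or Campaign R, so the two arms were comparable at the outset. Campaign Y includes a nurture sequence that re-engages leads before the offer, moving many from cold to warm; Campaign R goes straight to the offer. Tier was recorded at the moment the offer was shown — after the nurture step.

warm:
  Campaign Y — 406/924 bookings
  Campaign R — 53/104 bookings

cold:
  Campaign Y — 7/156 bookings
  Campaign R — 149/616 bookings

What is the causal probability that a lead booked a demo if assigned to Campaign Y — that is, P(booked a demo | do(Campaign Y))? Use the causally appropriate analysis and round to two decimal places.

0.38

Stratifying would compare campaigns among leads the campaigns themselves sorted into engagement tier groups — a form of selection on an intermediate. The unconditioned pooled rates give the total causal effect.
So P(outcome | do(Campaign Y)) is just the pooled rate for Campaign Y: 413/1080 = 0.382.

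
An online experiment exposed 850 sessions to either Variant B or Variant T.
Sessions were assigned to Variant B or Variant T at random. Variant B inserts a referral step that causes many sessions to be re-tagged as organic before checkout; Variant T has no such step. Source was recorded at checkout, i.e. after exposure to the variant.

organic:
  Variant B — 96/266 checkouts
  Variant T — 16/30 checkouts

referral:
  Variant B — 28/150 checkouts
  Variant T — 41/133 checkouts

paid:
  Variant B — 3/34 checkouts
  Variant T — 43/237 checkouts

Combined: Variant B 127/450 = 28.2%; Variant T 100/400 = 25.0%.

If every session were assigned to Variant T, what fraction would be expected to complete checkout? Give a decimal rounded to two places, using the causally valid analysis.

Variant T is higher inside every traffic source stratum but Variant B is higher in aggregate. Whether to stratify depends on how traffic source relates to the variant.
The distribution of traffic source is itself part of what the variant does — it is an intermediate outcome. Holding it fixed would remove that part of the effect; the total effect is the pooled difference.
So P(outcome | do(Variant T)) is just the pooled rate for Variant T: 100/400 = 0.250.

0.25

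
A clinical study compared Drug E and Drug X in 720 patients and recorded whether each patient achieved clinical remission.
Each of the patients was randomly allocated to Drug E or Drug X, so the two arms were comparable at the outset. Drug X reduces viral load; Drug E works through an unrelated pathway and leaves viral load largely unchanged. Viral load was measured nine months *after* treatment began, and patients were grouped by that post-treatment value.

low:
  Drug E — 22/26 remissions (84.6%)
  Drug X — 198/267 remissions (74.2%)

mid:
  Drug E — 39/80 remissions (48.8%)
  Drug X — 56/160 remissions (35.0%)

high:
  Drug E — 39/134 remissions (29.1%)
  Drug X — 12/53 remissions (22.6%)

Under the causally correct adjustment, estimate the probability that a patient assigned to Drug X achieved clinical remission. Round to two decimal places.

Viral load lies on the pathway drug → viral load → outcome, so adjusting for it blocks the indirect effect. For the total causal effect of drug, use the unadjusted pooled rates.
So P(outcome | do(Drug X)) is just the pooled rate for Drug X: 266/480 = 0.554.

0.55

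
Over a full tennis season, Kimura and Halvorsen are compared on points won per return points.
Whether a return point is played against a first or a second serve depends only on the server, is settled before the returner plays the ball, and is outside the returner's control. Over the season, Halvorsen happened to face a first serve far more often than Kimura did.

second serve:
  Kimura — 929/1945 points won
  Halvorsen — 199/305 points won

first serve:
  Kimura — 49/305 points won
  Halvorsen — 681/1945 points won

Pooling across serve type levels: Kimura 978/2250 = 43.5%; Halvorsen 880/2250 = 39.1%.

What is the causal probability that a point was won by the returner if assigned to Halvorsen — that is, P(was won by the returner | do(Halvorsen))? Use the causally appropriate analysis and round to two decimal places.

0.50

Serve type differs across players for reasons unrelated to any effect of the player itself, and it separately predicts the outcome — a classic confounder. We must compare within serve type levels.
Standardising Halvorsen to the population serve type mix: 0.500·199/305 + 0.500·681/1945 = 0.501.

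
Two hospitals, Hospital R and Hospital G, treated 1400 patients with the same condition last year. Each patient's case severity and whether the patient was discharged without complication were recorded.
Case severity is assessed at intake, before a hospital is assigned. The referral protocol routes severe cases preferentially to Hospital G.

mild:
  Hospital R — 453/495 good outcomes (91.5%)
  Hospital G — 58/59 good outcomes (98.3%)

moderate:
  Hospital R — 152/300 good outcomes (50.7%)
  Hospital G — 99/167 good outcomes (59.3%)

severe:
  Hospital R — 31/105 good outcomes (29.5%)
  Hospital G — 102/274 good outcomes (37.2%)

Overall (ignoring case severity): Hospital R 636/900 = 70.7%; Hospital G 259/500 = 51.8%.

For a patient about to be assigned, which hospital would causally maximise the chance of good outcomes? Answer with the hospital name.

The stratified and pooled comparisons disagree (Hospital G wins within each case severity; Hospital R wins overall), so the answer turns on the causal role of case severity.
Nothing the hospital does changes case severity; the imbalance is an allocation artefact. With case severity also predicting the outcome, the pooled figure is confounded, and the within-stratum comparison is the causal one.
Within each level — mild: 91.5% vs 98.3%; moderate: 50.7% vs 59.3%; severe: 29.5% vs 37.2% — Hospital G is higher every time.

Hospital G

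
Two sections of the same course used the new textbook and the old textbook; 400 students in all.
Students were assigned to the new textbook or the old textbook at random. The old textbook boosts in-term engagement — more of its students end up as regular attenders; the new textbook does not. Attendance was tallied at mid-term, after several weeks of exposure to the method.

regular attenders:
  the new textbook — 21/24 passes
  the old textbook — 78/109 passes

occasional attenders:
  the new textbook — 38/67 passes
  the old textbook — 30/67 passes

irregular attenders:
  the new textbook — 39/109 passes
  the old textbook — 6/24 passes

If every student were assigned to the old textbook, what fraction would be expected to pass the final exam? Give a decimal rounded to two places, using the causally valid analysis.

0.57

Within every mid-term attendance level the new textbook has the higher rate, yet pooled the old textbook does — Simpson's reversal.
Mid-term attendance lies on the pathway teaching method → mid-term attendance → outcome, so adjusting for it blocks the indirect effect. For the total causal effect of teaching method, use the unadjusted pooled rates.
So P(outcome | do(the old textbook)) is just the pooled rate for the old textbook: 114/200 = 0.570.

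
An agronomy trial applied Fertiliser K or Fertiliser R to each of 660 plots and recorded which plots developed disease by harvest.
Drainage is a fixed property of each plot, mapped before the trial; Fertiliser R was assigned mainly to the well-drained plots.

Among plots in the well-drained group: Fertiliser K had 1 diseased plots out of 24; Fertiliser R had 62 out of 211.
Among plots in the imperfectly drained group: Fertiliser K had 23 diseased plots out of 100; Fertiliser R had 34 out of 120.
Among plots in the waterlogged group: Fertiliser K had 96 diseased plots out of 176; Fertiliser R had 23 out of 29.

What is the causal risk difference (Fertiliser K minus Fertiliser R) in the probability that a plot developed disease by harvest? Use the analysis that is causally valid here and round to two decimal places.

-0.18

Field drainage satisfies the back-door criterion: it is not a descendant of the fertiliser, and it blocks the spurious path from fertiliser to outcome. Adjusting for it (i.e., using the within-field drainage rates) gives the causal effect.
Adjusting over the population distribution of field drainage: 0.356·(0.042−0.294) + 0.333·(0.230−0.283) + 0.311·(0.545−0.793) = -0.184.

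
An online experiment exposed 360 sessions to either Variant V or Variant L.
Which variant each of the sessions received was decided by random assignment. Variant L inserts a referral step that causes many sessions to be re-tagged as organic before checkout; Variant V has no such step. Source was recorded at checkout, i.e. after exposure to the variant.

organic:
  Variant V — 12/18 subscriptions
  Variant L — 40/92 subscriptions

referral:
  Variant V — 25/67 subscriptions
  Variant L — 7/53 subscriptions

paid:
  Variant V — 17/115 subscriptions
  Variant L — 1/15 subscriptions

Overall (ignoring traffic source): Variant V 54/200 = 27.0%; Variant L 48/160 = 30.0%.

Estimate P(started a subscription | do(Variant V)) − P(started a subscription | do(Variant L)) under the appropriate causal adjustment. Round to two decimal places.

-0.03

Stratifying would compare variants among sessions the variants themselves sorted into traffic source groups — a form of selection on an intermediate. The unconditioned pooled rates give the total causal effect.
The causal difference is the pooled difference: 0.270 − 0.300 = -0.030.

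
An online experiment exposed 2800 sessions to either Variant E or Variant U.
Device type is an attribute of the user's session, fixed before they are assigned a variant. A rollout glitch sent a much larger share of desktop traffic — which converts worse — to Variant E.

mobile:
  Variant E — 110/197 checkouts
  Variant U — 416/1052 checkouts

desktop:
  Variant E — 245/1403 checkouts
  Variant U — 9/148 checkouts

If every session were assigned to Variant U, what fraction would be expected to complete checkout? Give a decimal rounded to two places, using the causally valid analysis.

0.21

Variant E is higher inside every device type stratum but Variant U is higher in aggregate. Whether to stratify depends on how device type relates to the variant.
The imbalance in device type arose from how sessions were allocated, not from anything the variant did; and device type independently affects the outcome. The pooled gap is confounded — condition on device type.
Standardising Variant U to the population device type mix: 0.446·416/1052 + 0.554·9/148 = 0.210.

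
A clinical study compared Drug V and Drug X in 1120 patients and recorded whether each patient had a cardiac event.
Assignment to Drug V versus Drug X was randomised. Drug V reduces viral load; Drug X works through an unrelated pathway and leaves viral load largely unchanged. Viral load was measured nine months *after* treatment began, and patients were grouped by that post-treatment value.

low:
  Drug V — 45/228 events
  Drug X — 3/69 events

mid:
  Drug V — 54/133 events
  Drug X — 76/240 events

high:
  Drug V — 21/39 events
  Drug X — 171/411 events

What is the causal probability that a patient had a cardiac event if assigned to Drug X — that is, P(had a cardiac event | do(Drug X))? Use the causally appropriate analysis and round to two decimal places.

0.35

The stratified and pooled comparisons disagree (Drug X wins within each viral load; Drug V wins overall), so the answer turns on the causal role of viral load.
The distribution of viral load is itself part of what the drug does — it is an intermediate outcome. Holding it fixed would remove that part of the effect; the total effect is the pooled difference.
So P(outcome | do(Drug X)) is just the pooled rate for Drug X: 250/720 = 0.347.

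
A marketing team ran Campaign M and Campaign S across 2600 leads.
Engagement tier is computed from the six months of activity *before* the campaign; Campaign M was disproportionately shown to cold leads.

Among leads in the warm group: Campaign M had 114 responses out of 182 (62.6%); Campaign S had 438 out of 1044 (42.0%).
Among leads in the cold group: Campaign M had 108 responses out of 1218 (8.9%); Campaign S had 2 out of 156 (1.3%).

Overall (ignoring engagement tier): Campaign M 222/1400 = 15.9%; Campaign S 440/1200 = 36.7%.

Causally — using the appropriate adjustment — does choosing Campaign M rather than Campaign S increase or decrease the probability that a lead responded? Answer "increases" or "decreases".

Nothing the campaign does changes engagement tier; the imbalance is an allocation artefact. With engagement tier also predicting the outcome, the pooled figure is confounded, and the within-stratum comparison is the causal one.
Within each level — warm: 62.6% vs 42.0%; cold: 8.9% vs 1.3% — Campaign M is higher every time.

increases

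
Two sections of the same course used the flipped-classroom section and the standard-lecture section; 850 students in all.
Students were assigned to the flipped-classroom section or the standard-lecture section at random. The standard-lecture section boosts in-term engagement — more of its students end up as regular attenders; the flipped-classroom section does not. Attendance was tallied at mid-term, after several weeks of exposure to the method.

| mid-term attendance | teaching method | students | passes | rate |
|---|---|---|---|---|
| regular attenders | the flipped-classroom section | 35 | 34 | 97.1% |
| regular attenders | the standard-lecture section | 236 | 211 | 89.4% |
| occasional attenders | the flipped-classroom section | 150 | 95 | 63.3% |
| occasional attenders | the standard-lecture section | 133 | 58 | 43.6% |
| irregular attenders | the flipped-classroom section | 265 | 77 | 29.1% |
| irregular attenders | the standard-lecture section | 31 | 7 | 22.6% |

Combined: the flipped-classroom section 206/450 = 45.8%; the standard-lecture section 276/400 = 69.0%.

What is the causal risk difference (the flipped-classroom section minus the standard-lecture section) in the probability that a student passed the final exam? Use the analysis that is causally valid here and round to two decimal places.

-0.23

Stratifying would compare teaching methods among students the teaching methods themselves sorted into mid-term attendance groups — a form of selection on an intermediate. The unconditioned pooled rates give the total causal effect.
The causal difference is the pooled difference: 0.458 − 0.690 = -0.232.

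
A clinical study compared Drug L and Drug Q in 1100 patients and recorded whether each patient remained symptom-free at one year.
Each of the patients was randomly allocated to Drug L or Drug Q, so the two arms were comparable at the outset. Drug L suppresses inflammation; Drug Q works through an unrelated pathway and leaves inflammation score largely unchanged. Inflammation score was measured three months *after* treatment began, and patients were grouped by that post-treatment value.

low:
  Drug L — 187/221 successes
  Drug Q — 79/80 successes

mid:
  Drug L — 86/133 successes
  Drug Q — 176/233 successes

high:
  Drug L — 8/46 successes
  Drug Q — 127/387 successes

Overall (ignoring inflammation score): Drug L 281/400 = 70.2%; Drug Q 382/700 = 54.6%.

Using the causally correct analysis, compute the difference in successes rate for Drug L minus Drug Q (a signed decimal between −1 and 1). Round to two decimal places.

+0.16

Inflammation score lies on the pathway drug → inflammation score → outcome, so adjusting for it blocks the indirect effect. For the total causal effect of drug, use the unadjusted pooled rates.
The causal difference is the pooled difference: 0.703 − 0.546 = +0.157.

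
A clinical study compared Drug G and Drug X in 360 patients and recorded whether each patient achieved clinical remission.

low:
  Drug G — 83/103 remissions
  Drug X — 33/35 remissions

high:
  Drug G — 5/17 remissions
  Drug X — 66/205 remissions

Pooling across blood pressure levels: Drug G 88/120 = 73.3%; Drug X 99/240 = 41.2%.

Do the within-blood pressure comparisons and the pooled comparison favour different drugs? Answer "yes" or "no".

yes

Within each blood pressure level (low 80.6% vs 94.3%; high 29.4% vs 32.2%), Drug X has the higher rate every time. Pooled: 73.3% vs 41.2% — Drug G has the higher rate overall. The two comparisons disagree.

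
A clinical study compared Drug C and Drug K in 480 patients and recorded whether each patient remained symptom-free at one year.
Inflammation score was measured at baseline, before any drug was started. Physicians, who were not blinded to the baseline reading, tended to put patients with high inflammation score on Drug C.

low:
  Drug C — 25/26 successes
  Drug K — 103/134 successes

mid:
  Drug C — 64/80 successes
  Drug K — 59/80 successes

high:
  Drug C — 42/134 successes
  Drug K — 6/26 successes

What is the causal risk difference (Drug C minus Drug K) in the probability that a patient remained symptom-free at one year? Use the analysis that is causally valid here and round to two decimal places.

The inflammation score-specific comparison favours Drug C throughout, but the pooled figures favour Drug K. The question is whether to condition on inflammation score.
Here inflammation score is a common cause — it drives both which drug a case falls under and the outcome. The crude comparison mixes populations; the stratum-specific rates are the causally relevant ones.
Adjusting over the population distribution of inflammation score: 0.333·(0.962−0.769) + 0.333·(0.800−0.738) + 0.333·(0.313−0.231) = +0.113.

+0.11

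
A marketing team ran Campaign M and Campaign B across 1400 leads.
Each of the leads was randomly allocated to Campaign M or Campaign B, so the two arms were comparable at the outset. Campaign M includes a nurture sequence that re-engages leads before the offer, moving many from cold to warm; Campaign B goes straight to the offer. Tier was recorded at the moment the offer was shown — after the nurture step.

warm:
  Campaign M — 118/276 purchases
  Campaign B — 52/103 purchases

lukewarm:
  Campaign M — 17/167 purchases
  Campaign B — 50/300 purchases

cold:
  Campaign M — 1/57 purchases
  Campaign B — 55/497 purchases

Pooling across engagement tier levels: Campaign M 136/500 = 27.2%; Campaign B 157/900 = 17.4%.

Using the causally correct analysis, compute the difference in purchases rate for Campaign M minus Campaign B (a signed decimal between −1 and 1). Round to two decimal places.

+0.10

Within every engagement tier level Campaign B has the higher rate, yet pooled Campaign M does — Simpson's reversal.
Because the campaign influences engagement tier, engagement tier is a post-treatment mediator, not a confounder. Stratifying on it would bias the estimate; the causal effect is the crude pooled difference.
The causal difference is the pooled difference: 0.272 − 0.174 = +0.098.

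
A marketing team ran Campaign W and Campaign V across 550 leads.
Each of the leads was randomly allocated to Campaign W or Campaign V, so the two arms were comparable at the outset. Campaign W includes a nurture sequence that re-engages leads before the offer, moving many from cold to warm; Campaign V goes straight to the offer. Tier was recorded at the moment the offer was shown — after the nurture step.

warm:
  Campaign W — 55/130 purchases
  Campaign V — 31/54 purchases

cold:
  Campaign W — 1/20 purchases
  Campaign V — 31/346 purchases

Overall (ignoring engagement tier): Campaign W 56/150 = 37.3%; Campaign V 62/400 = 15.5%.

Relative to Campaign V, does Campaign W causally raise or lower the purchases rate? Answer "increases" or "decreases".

Engagement tier lies on the pathway campaign → engagement tier → outcome, so adjusting for it blocks the indirect effect. For the total causal effect of campaign, use the unadjusted pooled rates.
Pooled: Campaign W 37.3% vs Campaign V 15.5%; Campaign W is higher overall.

increases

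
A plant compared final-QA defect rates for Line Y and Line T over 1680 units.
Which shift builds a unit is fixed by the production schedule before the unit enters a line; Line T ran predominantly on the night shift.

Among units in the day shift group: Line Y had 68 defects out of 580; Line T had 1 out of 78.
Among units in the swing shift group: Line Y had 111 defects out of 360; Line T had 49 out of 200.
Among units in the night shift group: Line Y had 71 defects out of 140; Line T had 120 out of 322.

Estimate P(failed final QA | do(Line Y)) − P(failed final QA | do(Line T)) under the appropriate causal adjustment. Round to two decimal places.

The imbalance in shift arose from how units were allocated, not from anything the line did; and shift independently affects the outcome. The pooled gap is confounded — condition on shift.
Adjusting over the population distribution of shift: 0.392·(0.117−0.013) + 0.333·(0.308−0.245) + 0.275·(0.507−0.373) = +0.099.

+0.10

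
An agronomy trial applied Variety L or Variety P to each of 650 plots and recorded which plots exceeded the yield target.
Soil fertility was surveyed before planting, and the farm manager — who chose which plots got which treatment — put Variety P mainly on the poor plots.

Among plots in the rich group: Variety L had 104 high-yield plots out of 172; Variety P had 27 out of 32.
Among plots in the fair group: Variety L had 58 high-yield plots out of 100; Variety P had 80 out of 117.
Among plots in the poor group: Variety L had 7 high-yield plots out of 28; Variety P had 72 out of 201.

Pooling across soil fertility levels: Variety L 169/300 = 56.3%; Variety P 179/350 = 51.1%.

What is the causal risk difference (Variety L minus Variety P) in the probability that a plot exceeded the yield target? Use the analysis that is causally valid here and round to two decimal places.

-0.15

Soil fertility is set before the variety has any effect — it is not caused by the variety — and it independently drives the outcome. That makes it a confounder, so the causal comparison is within soil fertility levels.
Adjusting over the population distribution of soil fertility: 0.314·(0.605−0.844) + 0.334·(0.580−0.684) + 0.352·(0.250−0.358) = -0.148.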